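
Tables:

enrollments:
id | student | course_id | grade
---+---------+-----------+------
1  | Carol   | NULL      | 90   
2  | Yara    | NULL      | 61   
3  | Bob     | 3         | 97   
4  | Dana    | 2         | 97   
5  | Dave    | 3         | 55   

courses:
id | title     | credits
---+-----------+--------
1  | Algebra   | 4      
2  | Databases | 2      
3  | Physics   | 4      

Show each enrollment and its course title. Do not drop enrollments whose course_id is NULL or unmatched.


LEFT JOIN keeps every row from enrollments (the left table); where course_id has no match in courses, the course columns become NULL. Walk through each enrollment:
  - enrollment 1 (Carol): course_id=NULL, no match -> kept with NULL
  - enrollment 2 (Yara): course_id=NULL, no match -> kept with NULL
  - enrollment 3 (Bob): course_id=3 -> matches Physics
  - enrollment 4 (Dana): course_id=2 -> matches Databases
  - enrollment 5 (Dave): course_id=3 -> matches Physics
All 5 rows appear; 2 have NULL course.

SQL:
SELECT a.student, b.title AS course
FROM enrollments a
LEFT JOIN courses b ON a.course_id = b.id

Result:
student | course   
--------+----------
Carol   | NULL     
Yara    | NULL     
Bob     | Physics  
Dana    | Databases
Dave    | Physics  


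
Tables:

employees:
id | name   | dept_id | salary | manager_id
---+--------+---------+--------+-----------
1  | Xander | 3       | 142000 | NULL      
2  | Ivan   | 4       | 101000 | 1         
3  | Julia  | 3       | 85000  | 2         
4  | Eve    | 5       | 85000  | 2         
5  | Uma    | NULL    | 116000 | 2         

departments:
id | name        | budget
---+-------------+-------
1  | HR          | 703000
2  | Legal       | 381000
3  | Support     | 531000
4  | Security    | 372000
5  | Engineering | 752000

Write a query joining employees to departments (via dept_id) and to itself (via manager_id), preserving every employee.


Two LEFT JOINs from the same base table employees: one to departments via dept_id, one to employees itself via manager_id. Both are LEFT so every employee is preserved.
Match against departments:
  - employee 1 (Xander): dept_id=3 -> matches Support
  - employee 2 (Ivan): dept_id=4 -> matches Security
  - employee 3 (Julia): dept_id=3 -> matches Support
  - employee 4 (Eve): dept_id=5 -> matches Engineering
  - employee 5 (Uma): dept_id=NULL, no match -> kept with NULL
Match against employees (self):
  - employee 1 (Xander): manager_id=NULL -> NULL
  - employee 2 (Ivan): manager_id=1 -> Xander
  - employee 3 (Julia): manager_id=2 -> Ivan
  - employee 4 (Eve): manager_id=2 -> Ivan
  - employee 5 (Uma): manager_id=2 -> Ivan

SQL:
SELECT a.name, b.name AS department, c.name AS manager
FROM employees a
LEFT JOIN departments b ON a.dept_id = b.id
LEFT JOIN employees c ON a.manager_id = c.id

Result:
name   | department  | manager
-------+-------------+--------
Xander | Support     | NULL   
Ivan   | Security    | Xander 
Julia  | Support     | Ivan   
Eve    | Engineering | Ivan   
Uma    | NULL        | Ivan   


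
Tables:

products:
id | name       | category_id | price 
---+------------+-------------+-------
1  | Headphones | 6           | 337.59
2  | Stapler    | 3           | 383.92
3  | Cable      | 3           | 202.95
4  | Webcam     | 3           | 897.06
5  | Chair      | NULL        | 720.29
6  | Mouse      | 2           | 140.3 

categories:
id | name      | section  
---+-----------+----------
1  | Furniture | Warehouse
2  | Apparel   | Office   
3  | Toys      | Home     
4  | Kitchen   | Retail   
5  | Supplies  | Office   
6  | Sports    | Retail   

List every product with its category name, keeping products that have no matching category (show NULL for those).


LEFT JOIN keeps every row from products (the left table); where category_id has no match in categories, the category columns become NULL. Walk through each product:
  - product 1 (Headphones): category_id=6 -> matches Sports
  - product 2 (Stapler): category_id=3 -> matches Toys
  - product 3 (Cable): category_id=3 -> matches Toys
  - product 4 (Webcam): category_id=3 -> matches Toys
  - product 5 (Chair): category_id=NULL, no match -> kept with NULL
  - product 6 (Mouse): category_id=2 -> matches Apparel
All 6 rows appear; 1 has NULL category.

SQL:
SELECT a.name, b.name AS category
FROM products a
LEFT JOIN categories b ON a.category_id = b.id

Result:
name       | category
-----------+---------
Headphones | Sports  
Stapler    | Toys    
Cable      | Toys    
Webcam     | Toys    
Chair      | NULL    
Mouse      | Apparel 


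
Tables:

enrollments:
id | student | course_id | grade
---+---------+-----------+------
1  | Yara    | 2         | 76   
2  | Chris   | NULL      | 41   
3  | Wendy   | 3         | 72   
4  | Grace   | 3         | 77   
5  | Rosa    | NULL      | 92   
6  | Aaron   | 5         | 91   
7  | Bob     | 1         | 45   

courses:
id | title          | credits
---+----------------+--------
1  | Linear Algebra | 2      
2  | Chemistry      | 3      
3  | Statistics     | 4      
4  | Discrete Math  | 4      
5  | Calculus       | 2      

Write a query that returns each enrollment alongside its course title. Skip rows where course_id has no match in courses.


INNER JOIN keeps only enrollments rows whose course_id matches an id in courses. Walk through each enrollment:
  - enrollment 1 (Yara): course_id=2 -> matches Chemistry
  - enrollment 2 (Chris): course_id=NULL, no match -> dropped
  - enrollment 3 (Wendy): course_id=3 -> matches Statistics
  - enrollment 4 (Grace): course_id=3 -> matches Statistics
  - enrollment 5 (Rosa): course_id=NULL, no match -> dropped
  - enrollment 6 (Aaron): course_id=5 -> matches Calculus
  - enrollment 7 (Bob): course_id=1 -> matches Linear Algebra
So 2 of 7 rows are dropped.

SQL:
SELECT a.student, b.title AS course
FROM enrollments a
INNER JOIN courses b ON a.course_id = b.id

Result:
student | course        
--------+---------------
Yara    | Chemistry     
Wendy   | Statistics    
Grace   | Statistics    
Aaron   | Calculus      
Bob     | Linear Algebra


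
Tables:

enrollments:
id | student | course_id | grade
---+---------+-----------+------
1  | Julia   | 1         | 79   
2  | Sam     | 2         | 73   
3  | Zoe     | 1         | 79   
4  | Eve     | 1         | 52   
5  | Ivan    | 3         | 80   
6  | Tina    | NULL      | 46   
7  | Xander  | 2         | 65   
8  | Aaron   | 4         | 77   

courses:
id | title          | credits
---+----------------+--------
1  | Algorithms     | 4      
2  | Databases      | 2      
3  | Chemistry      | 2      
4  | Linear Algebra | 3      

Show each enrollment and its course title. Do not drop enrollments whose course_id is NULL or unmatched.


LEFT JOIN keeps every row from enrollments (the left table); where course_id has no match in courses, the course columns become NULL. Walk through each enrollment:
  - enrollment 1 (Julia): course_id=1 -> matches Algorithms
  - enrollment 2 (Sam): course_id=2 -> matches Databases
  - enrollment 3 (Zoe): course_id=1 -> matches Algorithms
  - enrollment 4 (Eve): course_id=1 -> matches Algorithms
  - enrollment 5 (Ivan): course_id=3 -> matches Chemistry
  - enrollment 6 (Tina): course_id=NULL, no match -> kept with NULL
  - enrollment 7 (Xander): course_id=2 -> matches Databases
  - enrollment 8 (Aaron): course_id=4 -> matches Linear Algebra
All 8 rows appear; 1 has NULL course.

SQL:
SELECT a.student, b.title AS course
FROM enrollments a
LEFT JOIN courses b ON a.course_id = b.id

Result:
student | course        
--------+---------------
Julia   | Algorithms    
Sam     | Databases     
Zoe     | Algorithms    
Eve     | Algorithms    
Ivan    | Chemistry     
Tina    | NULL          
Xander  | Databases     
Aaron   | Linear Algebra


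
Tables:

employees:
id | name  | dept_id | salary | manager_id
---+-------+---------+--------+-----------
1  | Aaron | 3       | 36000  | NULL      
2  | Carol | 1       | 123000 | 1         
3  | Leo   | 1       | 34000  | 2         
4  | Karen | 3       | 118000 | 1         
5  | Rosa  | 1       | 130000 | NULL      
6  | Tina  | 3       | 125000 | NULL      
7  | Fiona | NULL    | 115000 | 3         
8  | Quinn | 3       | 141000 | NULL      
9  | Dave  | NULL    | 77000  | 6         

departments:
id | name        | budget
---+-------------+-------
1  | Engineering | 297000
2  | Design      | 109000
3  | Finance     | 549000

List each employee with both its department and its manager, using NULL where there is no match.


Two LEFT JOINs from the same base table employees: one to departments via dept_id, one to employees itself via manager_id. Both are LEFT so every employee is preserved.
Match against departments:
  - employee 1 (Aaron): dept_id=3 -> matches Finance
  - employee 2 (Carol): dept_id=1 -> matches Engineering
  - employee 3 (Leo): dept_id=1 -> matches Engineering
  - employee 4 (Karen): dept_id=3 -> matches Finance
  - employee 5 (Rosa): dept_id=1 -> matches Engineering
  - employee 6 (Tina): dept_id=3 -> matches Finance
  - employee 7 (Fiona): dept_id=NULL, no match -> kept with NULL
  - employee 8 (Quinn): dept_id=3 -> matches Finance
  - employee 9 (Dave): dept_id=NULL, no match -> kept with NULL
Match against employees (self):
  - employee 1 (Aaron): manager_id=NULL -> NULL
  - employee 2 (Carol): manager_id=1 -> Aaron
  - employee 3 (Leo): manager_id=2 -> Carol
  - employee 4 (Karen): manager_id=1 -> Aaron
  - employee 5 (Rosa): manager_id=NULL -> NULL
  - employee 6 (Tina): manager_id=NULL -> NULL
  - employee 7 (Fiona): manager_id=3 -> Leo
  - employee 8 (Quinn): manager_id=NULL -> NULL
  - employee 9 (Dave): manager_id=6 -> Tina

SQL:
SELECT a.name, b.name AS department, c.name AS manager
FROM employees a
LEFT JOIN departments b ON a.dept_id = b.id
LEFT JOIN employees c ON a.manager_id = c.id

Result:
name  | department  | manager
------+-------------+--------
Aaron | Finance     | NULL   
Carol | Engineering | Aaron  
Leo   | Engineering | Carol  
Karen | Finance     | Aaron  
Rosa  | Engineering | NULL   
Tina  | Finance     | NULL   
Fiona | NULL        | Leo    
Quinn | Finance     | NULL   
Dave  | NULL        | Tina   


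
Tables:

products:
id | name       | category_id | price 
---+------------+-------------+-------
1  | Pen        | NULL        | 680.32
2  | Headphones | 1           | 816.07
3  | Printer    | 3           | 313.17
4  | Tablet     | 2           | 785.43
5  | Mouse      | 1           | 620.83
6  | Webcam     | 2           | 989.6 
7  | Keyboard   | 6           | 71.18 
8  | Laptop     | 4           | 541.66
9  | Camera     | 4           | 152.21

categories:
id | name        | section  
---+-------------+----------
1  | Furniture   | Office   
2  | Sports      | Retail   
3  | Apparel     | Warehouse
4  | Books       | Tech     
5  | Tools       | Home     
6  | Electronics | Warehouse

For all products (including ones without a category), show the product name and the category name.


LEFT JOIN keeps every row from products (the left table); where category_id has no match in categories, the category columns become NULL. Walk through each product:
  - product 1 (Pen): category_id=NULL, no match -> kept with NULL
  - product 2 (Headphones): category_id=1 -> matches Furniture
  - product 3 (Printer): category_id=3 -> matches Apparel
  - product 4 (Tablet): category_id=2 -> matches Sports
  - product 5 (Mouse): category_id=1 -> matches Furniture
  - product 6 (Webcam): category_id=2 -> matches Sports
  - product 7 (Keyboard): category_id=6 -> matches Electronics
  - product 8 (Laptop): category_id=4 -> matches Books
  - product 9 (Camera): category_id=4 -> matches Books
All 9 rows appear; 1 has NULL category.

SQL:
SELECT a.name, b.name AS category
FROM products a
LEFT JOIN categories b ON a.category_id = b.id

Result:
name       | category   
-----------+------------
Pen        | NULL       
Headphones | Furniture  
Printer    | Apparel    
Tablet     | Sports     
Mouse      | Furniture  
Webcam     | Sports     
Keyboard   | Electronics
Laptop     | Books      
Camera     | Books      


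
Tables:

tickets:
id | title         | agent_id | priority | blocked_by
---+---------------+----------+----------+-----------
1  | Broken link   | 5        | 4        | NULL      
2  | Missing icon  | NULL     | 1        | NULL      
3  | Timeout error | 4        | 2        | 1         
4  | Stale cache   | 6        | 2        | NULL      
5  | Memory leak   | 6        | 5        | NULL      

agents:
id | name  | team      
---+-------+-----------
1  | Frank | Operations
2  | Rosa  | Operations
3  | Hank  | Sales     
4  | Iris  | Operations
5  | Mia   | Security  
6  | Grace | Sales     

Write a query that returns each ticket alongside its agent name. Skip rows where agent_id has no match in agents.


INNER JOIN keeps only tickets rows whose agent_id matches an id in agents. Walk through each ticket:
  - ticket 1 (Broken link): agent_id=5 -> matches Mia
  - ticket 2 (Missing icon): agent_id=NULL, no match -> dropped
  - ticket 3 (Timeout error): agent_id=4 -> matches Iris
  - ticket 4 (Stale cache): agent_id=6 -> matches Grace
  - ticket 5 (Memory leak): agent_id=6 -> matches Grace
So 1 of 5 rows is dropped.

SQL:
SELECT a.title, b.name AS agent
FROM tickets a
INNER JOIN agents b ON a.agent_id = b.id

Result:
title         | agent
--------------+------
Broken link   | Mia  
Timeout error | Iris 
Stale cache   | Grace
Memory leak   | Grace


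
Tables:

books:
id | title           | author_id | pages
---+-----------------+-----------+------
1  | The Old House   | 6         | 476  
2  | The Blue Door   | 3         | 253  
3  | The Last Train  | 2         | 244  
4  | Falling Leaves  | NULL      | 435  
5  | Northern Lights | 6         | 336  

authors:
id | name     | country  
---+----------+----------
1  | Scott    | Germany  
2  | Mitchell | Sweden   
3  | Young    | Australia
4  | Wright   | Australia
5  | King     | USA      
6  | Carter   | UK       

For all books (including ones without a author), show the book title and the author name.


LEFT JOIN keeps every row from books (the left table); where author_id has no match in authors, the author columns become NULL. Walk through each book:
  - book 1 (The Old House): author_id=6 -> matches Carter
  - book 2 (The Blue Door): author_id=3 -> matches Young
  - book 3 (The Last Train): author_id=2 -> matches Mitchell
  - book 4 (Falling Leaves): author_id=NULL, no match -> kept with NULL
  - book 5 (Northern Lights): author_id=6 -> matches Carter
All 5 rows appear; 1 has NULL author.

SQL:
SELECT a.title, b.name AS author
FROM books a
LEFT JOIN authors b ON a.author_id = b.id

Result:
title           | author  
----------------+---------
The Old House   | Carter  
The Blue Door   | Young   
The Last Train  | Mitchell
Falling Leaves  | NULL    
Northern Lights | Carter  


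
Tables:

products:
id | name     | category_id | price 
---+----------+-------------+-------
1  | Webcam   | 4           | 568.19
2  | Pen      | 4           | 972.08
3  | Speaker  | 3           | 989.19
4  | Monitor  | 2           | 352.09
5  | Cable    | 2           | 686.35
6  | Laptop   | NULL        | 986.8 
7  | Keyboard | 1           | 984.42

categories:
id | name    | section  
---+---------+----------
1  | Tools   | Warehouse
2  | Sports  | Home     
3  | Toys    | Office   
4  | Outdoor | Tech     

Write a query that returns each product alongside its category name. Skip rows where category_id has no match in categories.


INNER JOIN keeps only products rows whose category_id matches an id in categories. Walk through each product:
  - product 1 (Webcam): category_id=4 -> matches Outdoor
  - product 2 (Pen): category_id=4 -> matches Outdoor
  - product 3 (Speaker): category_id=3 -> matches Toys
  - product 4 (Monitor): category_id=2 -> matches Sports
  - product 5 (Cable): category_id=2 -> matches Sports
  - product 6 (Laptop): category_id=NULL, no match -> dropped
  - product 7 (Keyboard): category_id=1 -> matches Tools
So 1 of 7 rows is dropped.

SQL:
SELECT a.name, b.name AS category
FROM products a
INNER JOIN categories b ON a.category_id = b.id

Result:
name     | category
---------+---------
Webcam   | Outdoor 
Pen      | Outdoor 
Speaker  | Toys    
Monitor  | Sports  
Cable    | Sports  
Keyboard | Tools   


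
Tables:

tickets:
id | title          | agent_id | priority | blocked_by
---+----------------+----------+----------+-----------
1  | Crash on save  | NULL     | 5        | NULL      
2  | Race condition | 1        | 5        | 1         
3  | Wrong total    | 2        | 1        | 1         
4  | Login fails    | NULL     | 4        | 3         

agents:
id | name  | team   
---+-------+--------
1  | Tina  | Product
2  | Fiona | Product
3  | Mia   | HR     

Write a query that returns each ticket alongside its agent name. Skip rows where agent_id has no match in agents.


INNER JOIN keeps only tickets rows whose agent_id matches an id in agents. Walk through each ticket:
  - ticket 1 (Crash on save): agent_id=NULL, no match -> dropped
  - ticket 2 (Race condition): agent_id=1 -> matches Tina
  - ticket 3 (Wrong total): agent_id=2 -> matches Fiona
  - ticket 4 (Login fails): agent_id=NULL, no match -> dropped
So 2 of 4 rows are dropped.

SQL:
SELECT a.title, b.name AS agent
FROM tickets a
INNER JOIN agents b ON a.agent_id = b.id

Result:
title          | agent
---------------+------
Race condition | Tina 
Wrong total    | Fiona


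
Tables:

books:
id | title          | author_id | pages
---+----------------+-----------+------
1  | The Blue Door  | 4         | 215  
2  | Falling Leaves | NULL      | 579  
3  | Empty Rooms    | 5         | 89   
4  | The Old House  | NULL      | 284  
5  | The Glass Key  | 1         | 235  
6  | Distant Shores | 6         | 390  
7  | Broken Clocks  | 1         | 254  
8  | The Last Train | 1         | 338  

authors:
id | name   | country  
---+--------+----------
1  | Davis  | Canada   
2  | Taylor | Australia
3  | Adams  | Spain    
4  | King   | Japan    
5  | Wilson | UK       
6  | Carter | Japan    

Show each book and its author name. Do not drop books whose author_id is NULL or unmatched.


LEFT JOIN keeps every row from books (the left table); where author_id has no match in authors, the author columns become NULL. Walk through each book:
  - book 1 (The Blue Door): author_id=4 -> matches King
  - book 2 (Falling Leaves): author_id=NULL, no match -> kept with NULL
  - book 3 (Empty Rooms): author_id=5 -> matches Wilson
  - book 4 (The Old House): author_id=NULL, no match -> kept with NULL
  - book 5 (The Glass Key): author_id=1 -> matches Davis
  - book 6 (Distant Shores): author_id=6 -> matches Carter
  - book 7 (Broken Clocks): author_id=1 -> matches Davis
  - book 8 (The Last Train): author_id=1 -> matches Davis
All 8 rows appear; 2 have NULL author.

SQL:
SELECT a.title, b.name AS author
FROM books a
LEFT JOIN authors b ON a.author_id = b.id

Result:
title          | author
---------------+-------
The Blue Door  | King  
Falling Leaves | NULL  
Empty Rooms    | Wilson
The Old House  | NULL  
The Glass Key  | Davis 
Distant Shores | Carter
Broken Clocks  | Davis 
The Last Train | Davis 


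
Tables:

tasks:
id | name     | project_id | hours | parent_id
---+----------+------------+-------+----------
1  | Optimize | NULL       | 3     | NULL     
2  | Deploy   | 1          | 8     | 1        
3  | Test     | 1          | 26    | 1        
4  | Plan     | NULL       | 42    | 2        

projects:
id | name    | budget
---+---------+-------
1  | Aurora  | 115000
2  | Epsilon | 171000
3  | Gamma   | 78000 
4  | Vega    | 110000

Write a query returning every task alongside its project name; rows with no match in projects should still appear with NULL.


LEFT JOIN keeps every row from tasks (the left table); where project_id has no match in projects, the project columns become NULL. Walk through each task:
  - task 1 (Optimize): project_id=NULL, no match -> kept with NULL
  - task 2 (Deploy): project_id=1 -> matches Aurora
  - task 3 (Test): project_id=1 -> matches Aurora
  - task 4 (Plan): project_id=NULL, no match -> kept with NULL
All 4 rows appear; 2 have NULL project.

SQL:
SELECT a.name, b.name AS project
FROM tasks a
LEFT JOIN projects b ON a.project_id = b.id

Result:
name     | project
---------+--------
Optimize | NULL   
Deploy   | Aurora 
Test     | Aurora 
Plan     | NULL   


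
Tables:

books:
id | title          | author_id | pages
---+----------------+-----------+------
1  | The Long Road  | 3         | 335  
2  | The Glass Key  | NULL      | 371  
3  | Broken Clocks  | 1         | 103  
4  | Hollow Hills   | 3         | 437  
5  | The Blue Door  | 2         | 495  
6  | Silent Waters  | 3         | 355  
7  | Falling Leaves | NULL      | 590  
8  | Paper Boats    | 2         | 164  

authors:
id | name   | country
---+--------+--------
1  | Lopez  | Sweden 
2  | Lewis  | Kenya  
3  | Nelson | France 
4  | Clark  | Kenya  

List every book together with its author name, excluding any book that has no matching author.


INNER JOIN keeps only books rows whose author_id matches an id in authors. Walk through each book:
  - book 1 (The Long Road): author_id=3 -> matches Nelson
  - book 2 (The Glass Key): author_id=NULL, no match -> dropped
  - book 3 (Broken Clocks): author_id=1 -> matches Lopez
  - book 4 (Hollow Hills): author_id=3 -> matches Nelson
  - book 5 (The Blue Door): author_id=2 -> matches Lewis
  - book 6 (Silent Waters): author_id=3 -> matches Nelson
  - book 7 (Falling Leaves): author_id=NULL, no match -> dropped
  - book 8 (Paper Boats): author_id=2 -> matches Lewis
So 2 of 8 rows are dropped.

SQL:
SELECT a.title, b.name AS author
FROM books a
INNER JOIN authors b ON a.author_id = b.id

Result:
title         | author
--------------+-------
The Long Road | Nelson
Broken Clocks | Lopez 
Hollow Hills  | Nelson
The Blue Door | Lewis 
Silent Waters | Nelson
Paper Boats   | Lewis 


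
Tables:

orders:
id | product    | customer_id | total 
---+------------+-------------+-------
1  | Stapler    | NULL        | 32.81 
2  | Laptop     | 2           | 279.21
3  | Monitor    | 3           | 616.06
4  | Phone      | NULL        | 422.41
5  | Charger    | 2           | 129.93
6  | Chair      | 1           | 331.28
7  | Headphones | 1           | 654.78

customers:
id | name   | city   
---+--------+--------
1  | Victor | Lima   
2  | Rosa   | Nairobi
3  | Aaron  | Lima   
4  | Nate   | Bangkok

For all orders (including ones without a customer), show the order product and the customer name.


LEFT JOIN keeps every row from orders (the left table); where customer_id has no match in customers, the customer columns become NULL. Walk through each order:
  - order 1 (Stapler): customer_id=NULL, no match -> kept with NULL
  - order 2 (Laptop): customer_id=2 -> matches Rosa
  - order 3 (Monitor): customer_id=3 -> matches Aaron
  - order 4 (Phone): customer_id=NULL, no match -> kept with NULL
  - order 5 (Charger): customer_id=2 -> matches Rosa
  - order 6 (Chair): customer_id=1 -> matches Victor
  - order 7 (Headphones): customer_id=1 -> matches Victor
All 7 rows appear; 2 have NULL customer.

SQL:
SELECT a.product, b.name AS customer
FROM orders a
LEFT JOIN customers b ON a.customer_id = b.id

Result:
product    | customer
-----------+---------
Stapler    | NULL    
Laptop     | Rosa    
Monitor    | Aaron   
Phone      | NULL    
Charger    | Rosa    
Chair      | Victor  
Headphones | Victor  


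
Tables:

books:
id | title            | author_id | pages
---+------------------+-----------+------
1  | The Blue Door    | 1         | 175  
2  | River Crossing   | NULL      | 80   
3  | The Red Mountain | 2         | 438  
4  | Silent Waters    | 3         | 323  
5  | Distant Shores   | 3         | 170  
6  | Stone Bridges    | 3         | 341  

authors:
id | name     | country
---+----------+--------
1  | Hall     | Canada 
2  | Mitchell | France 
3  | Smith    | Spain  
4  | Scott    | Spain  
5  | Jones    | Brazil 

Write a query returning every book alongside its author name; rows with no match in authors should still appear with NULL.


LEFT JOIN keeps every row from books (the left table); where author_id has no match in authors, the author columns become NULL. Walk through each book:
  - book 1 (The Blue Door): author_id=1 -> matches Hall
  - book 2 (River Crossing): author_id=NULL, no match -> kept with NULL
  - book 3 (The Red Mountain): author_id=2 -> matches Mitchell
  - book 4 (Silent Waters): author_id=3 -> matches Smith
  - book 5 (Distant Shores): author_id=3 -> matches Smith
  - book 6 (Stone Bridges): author_id=3 -> matches Smith
All 6 rows appear; 1 has NULL author.

SQL:
SELECT a.title, b.name AS author
FROM books a
LEFT JOIN authors b ON a.author_id = b.id

Result:
title            | author  
-----------------+---------
The Blue Door    | Hall    
River Crossing   | NULL    
The Red Mountain | Mitchell
Silent Waters    | Smith   
Distant Shores   | Smith   
Stone Bridges    | Smith   


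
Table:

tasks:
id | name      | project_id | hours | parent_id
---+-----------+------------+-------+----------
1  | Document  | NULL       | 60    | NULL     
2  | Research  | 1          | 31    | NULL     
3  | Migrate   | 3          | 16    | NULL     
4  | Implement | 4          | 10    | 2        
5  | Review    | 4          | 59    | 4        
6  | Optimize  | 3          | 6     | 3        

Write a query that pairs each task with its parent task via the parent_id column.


This is a self-join: tasks is joined to a second copy of itself, matching each row's parent_id to another row's id. Use LEFT JOIN so rows with parent_id=NULL are kept.
  - task 1 (Document): parent_id=NULL -> NULL
  - task 2 (Research): parent_id=NULL -> NULL
  - task 3 (Migrate): parent_id=NULL -> NULL
  - task 4 (Implement): parent_id=2 -> Research
  - task 5 (Review): parent_id=4 -> Implement
  - task 6 (Optimize): parent_id=3 -> Migrate

SQL:
SELECT a.name AS item, b.name AS parent
FROM tasks a
LEFT JOIN tasks b ON a.parent_id = b.id

Result:
item      | parent   
----------+----------
Document  | NULL     
Research  | NULL     
Migrate   | NULL     
Implement | Research 
Review    | Implement
Optimize  | Migrate  


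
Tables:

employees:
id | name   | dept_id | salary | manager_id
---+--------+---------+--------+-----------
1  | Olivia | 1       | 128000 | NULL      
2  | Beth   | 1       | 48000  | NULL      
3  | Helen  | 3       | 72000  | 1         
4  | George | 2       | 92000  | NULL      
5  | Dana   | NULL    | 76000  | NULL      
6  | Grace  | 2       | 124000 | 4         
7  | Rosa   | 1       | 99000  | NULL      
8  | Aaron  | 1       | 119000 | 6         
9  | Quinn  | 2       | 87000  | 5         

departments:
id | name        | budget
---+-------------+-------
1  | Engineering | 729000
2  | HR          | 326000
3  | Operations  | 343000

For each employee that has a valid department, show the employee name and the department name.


INNER JOIN keeps only employees rows whose dept_id matches an id in departments. Walk through each employee:
  - employee 1 (Olivia): dept_id=1 -> matches Engineering
  - employee 2 (Beth): dept_id=1 -> matches Engineering
  - employee 3 (Helen): dept_id=3 -> matches Operations
  - employee 4 (George): dept_id=2 -> matches HR
  - employee 5 (Dana): dept_id=NULL, no match -> dropped
  - employee 6 (Grace): dept_id=2 -> matches HR
  - employee 7 (Rosa): dept_id=1 -> matches Engineering
  - employee 8 (Aaron): dept_id=1 -> matches Engineering
  - employee 9 (Quinn): dept_id=2 -> matches HR
So 1 of 9 rows is dropped.

SQL:
SELECT a.name, b.name AS department
FROM employees a
INNER JOIN departments b ON a.dept_id = b.id

Result:
name   | department 
-------+------------
Olivia | Engineering
Beth   | Engineering
Helen  | Operations 
George | HR         
Grace  | HR         
Rosa   | Engineering
Aaron  | Engineering
Quinn  | HR         


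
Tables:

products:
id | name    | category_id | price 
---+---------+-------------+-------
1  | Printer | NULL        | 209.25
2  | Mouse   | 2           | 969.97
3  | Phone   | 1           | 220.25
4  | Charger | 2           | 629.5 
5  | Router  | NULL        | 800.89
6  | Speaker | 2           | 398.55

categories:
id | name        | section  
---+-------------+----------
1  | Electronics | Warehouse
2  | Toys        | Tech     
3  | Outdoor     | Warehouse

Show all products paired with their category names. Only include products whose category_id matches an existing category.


INNER JOIN keeps only products rows whose category_id matches an id in categories. Walk through each product:
  - product 1 (Printer): category_id=NULL, no match -> dropped
  - product 2 (Mouse): category_id=2 -> matches Toys
  - product 3 (Phone): category_id=1 -> matches Electronics
  - product 4 (Charger): category_id=2 -> matches Toys
  - product 5 (Router): category_id=NULL, no match -> dropped
  - product 6 (Speaker): category_id=2 -> matches Toys
So 2 of 6 rows are dropped.

SQL:
SELECT a.name, b.name AS category
FROM products a
INNER JOIN categories b ON a.category_id = b.id

Result:
name    | category   
--------+------------
Mouse   | Toys       
Phone   | Electronics
Charger | Toys       
Speaker | Toys       


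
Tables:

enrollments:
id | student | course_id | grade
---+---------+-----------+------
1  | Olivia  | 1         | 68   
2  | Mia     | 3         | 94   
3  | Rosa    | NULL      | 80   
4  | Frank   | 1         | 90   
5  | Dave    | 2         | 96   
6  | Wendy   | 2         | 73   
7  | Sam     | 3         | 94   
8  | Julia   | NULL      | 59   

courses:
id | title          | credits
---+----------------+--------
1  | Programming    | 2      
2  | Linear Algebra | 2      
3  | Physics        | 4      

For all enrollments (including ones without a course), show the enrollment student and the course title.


LEFT JOIN keeps every row from enrollments (the left table); where course_id has no match in courses, the course columns become NULL. Walk through each enrollment:
  - enrollment 1 (Olivia): course_id=1 -> matches Programming
  - enrollment 2 (Mia): course_id=3 -> matches Physics
  - enrollment 3 (Rosa): course_id=NULL, no match -> kept with NULL
  - enrollment 4 (Frank): course_id=1 -> matches Programming
  - enrollment 5 (Dave): course_id=2 -> matches Linear Algebra
  - enrollment 6 (Wendy): course_id=2 -> matches Linear Algebra
  - enrollment 7 (Sam): course_id=3 -> matches Physics
  - enrollment 8 (Julia): course_id=NULL, no match -> kept with NULL
All 8 rows appear; 2 have NULL course.

SQL:
SELECT a.student, b.title AS course
FROM enrollments a
LEFT JOIN courses b ON a.course_id = b.id

Result:
student | course        
--------+---------------
Olivia  | Programming   
Mia     | Physics       
Rosa    | NULL          
Frank   | Programming   
Dave    | Linear Algebra
Wendy   | Linear Algebra
Sam     | Physics       
Julia   | NULL          


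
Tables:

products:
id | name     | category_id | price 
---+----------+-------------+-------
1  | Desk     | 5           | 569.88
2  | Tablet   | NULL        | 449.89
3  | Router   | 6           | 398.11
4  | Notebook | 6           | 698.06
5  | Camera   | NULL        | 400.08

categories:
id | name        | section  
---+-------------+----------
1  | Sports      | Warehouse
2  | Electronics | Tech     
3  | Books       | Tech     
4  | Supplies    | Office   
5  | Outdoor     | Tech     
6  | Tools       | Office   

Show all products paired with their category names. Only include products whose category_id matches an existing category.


INNER JOIN keeps only products rows whose category_id matches an id in categories. Walk through each product:
  - product 1 (Desk): category_id=5 -> matches Outdoor
  - product 2 (Tablet): category_id=NULL, no match -> dropped
  - product 3 (Router): category_id=6 -> matches Tools
  - product 4 (Notebook): category_id=6 -> matches Tools
  - product 5 (Camera): category_id=NULL, no match -> dropped
So 2 of 5 rows are dropped.

SQL:
SELECT a.name, b.name AS category
FROM products a
INNER JOIN categories b ON a.category_id = b.id

Result:
name     | category
---------+---------
Desk     | Outdoor 
Router   | Tools   
Notebook | Tools   


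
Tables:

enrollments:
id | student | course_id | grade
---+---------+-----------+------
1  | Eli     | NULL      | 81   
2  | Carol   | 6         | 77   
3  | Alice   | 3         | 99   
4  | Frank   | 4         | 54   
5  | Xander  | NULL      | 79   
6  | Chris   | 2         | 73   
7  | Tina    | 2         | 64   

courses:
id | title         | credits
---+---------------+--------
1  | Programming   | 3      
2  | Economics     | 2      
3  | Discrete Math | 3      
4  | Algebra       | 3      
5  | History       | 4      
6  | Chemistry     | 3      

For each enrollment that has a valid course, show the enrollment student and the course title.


INNER JOIN keeps only enrollments rows whose course_id matches an id in courses. Walk through each enrollment:
  - enrollment 1 (Eli): course_id=NULL, no match -> dropped
  - enrollment 2 (Carol): course_id=6 -> matches Chemistry
  - enrollment 3 (Alice): course_id=3 -> matches Discrete Math
  - enrollment 4 (Frank): course_id=4 -> matches Algebra
  - enrollment 5 (Xander): course_id=NULL, no match -> dropped
  - enrollment 6 (Chris): course_id=2 -> matches Economics
  - enrollment 7 (Tina): course_id=2 -> matches Economics
So 2 of 7 rows are dropped.

SQL:
SELECT a.student, b.title AS course
FROM enrollments a
INNER JOIN courses b ON a.course_id = b.id

Result:
student | course       
--------+--------------
Carol   | Chemistry    
Alice   | Discrete Math
Frank   | Algebra      
Chris   | Economics    
Tina    | Economics    


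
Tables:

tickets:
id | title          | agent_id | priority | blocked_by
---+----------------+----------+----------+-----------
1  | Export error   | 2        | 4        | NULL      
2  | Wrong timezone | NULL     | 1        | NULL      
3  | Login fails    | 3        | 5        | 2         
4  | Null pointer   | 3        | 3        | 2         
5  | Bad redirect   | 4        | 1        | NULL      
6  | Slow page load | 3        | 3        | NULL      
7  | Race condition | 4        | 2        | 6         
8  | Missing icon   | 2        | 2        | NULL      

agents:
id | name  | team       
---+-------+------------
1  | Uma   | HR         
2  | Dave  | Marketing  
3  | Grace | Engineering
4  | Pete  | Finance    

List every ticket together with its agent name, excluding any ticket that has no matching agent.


INNER JOIN keeps only tickets rows whose agent_id matches an id in agents. Walk through each ticket:
  - ticket 1 (Export error): agent_id=2 -> matches Dave
  - ticket 2 (Wrong timezone): agent_id=NULL, no match -> dropped
  - ticket 3 (Login fails): agent_id=3 -> matches Grace
  - ticket 4 (Null pointer): agent_id=3 -> matches Grace
  - ticket 5 (Bad redirect): agent_id=4 -> matches Pete
  - ticket 6 (Slow page load): agent_id=3 -> matches Grace
  - ticket 7 (Race condition): agent_id=4 -> matches Pete
  - ticket 8 (Missing icon): agent_id=2 -> matches Dave
So 1 of 8 rows is dropped.

SQL:
SELECT a.title, b.name AS agent
FROM tickets a
INNER JOIN agents b ON a.agent_id = b.id

Result:
title          | agent
---------------+------
Export error   | Dave 
Login fails    | Grace
Null pointer   | Grace
Bad redirect   | Pete 
Slow page load | Grace
Race condition | Pete 
Missing icon   | Dave 


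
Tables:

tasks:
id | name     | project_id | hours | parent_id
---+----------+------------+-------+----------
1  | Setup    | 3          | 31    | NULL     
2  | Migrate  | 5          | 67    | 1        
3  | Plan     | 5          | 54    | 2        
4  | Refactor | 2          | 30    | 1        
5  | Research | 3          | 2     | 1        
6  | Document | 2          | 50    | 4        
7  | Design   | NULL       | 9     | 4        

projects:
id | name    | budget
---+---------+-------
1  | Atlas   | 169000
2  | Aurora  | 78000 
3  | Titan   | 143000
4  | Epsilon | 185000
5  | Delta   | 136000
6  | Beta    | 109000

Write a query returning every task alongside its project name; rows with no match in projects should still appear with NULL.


LEFT JOIN keeps every row from tasks (the left table); where project_id has no match in projects, the project columns become NULL. Walk through each task:
  - task 1 (Setup): project_id=3 -> matches Titan
  - task 2 (Migrate): project_id=5 -> matches Delta
  - task 3 (Plan): project_id=5 -> matches Delta
  - task 4 (Refactor): project_id=2 -> matches Aurora
  - task 5 (Research): project_id=3 -> matches Titan
  - task 6 (Document): project_id=2 -> matches Aurora
  - task 7 (Design): project_id=NULL, no match -> kept with NULL
All 7 rows appear; 1 has NULL project.

SQL:
SELECT a.name, b.name AS project
FROM tasks a
LEFT JOIN projects b ON a.project_id = b.id

Result:
name     | project
---------+--------
Setup    | Titan  
Migrate  | Delta  
Plan     | Delta  
Refactor | Aurora 
Research | Titan  
Document | Aurora 
Design   | NULL   


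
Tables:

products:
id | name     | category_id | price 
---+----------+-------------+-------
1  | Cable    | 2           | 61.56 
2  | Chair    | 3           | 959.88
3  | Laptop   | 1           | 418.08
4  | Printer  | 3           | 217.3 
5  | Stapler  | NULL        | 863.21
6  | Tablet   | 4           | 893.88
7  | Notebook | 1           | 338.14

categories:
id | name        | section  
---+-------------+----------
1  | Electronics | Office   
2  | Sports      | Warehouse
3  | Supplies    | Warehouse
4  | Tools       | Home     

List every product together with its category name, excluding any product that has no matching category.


INNER JOIN keeps only products rows whose category_id matches an id in categories. Walk through each product:
  - product 1 (Cable): category_id=2 -> matches Sports
  - product 2 (Chair): category_id=3 -> matches Supplies
  - product 3 (Laptop): category_id=1 -> matches Electronics
  - product 4 (Printer): category_id=3 -> matches Supplies
  - product 5 (Stapler): category_id=NULL, no match -> dropped
  - product 6 (Tablet): category_id=4 -> matches Tools
  - product 7 (Notebook): category_id=1 -> matches Electronics
So 1 of 7 rows is dropped.

SQL:
SELECT a.name, b.name AS category
FROM products a
INNER JOIN categories b ON a.category_id = b.id

Result:
name     | category   
---------+------------
Cable    | Sports     
Chair    | Supplies   
Laptop   | Electronics
Printer  | Supplies   
Tablet   | Tools      
Notebook | Electronics


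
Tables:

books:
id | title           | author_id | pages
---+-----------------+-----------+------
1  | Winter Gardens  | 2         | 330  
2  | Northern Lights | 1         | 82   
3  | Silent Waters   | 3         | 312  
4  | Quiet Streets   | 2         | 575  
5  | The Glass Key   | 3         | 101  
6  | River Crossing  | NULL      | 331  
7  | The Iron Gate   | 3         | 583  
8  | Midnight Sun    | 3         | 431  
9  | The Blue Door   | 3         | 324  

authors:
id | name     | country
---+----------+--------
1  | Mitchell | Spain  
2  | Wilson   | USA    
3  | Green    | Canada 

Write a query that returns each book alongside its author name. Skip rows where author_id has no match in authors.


INNER JOIN keeps only books rows whose author_id matches an id in authors. Walk through each book:
  - book 1 (Winter Gardens): author_id=2 -> matches Wilson
  - book 2 (Northern Lights): author_id=1 -> matches Mitchell
  - book 3 (Silent Waters): author_id=3 -> matches Green
  - book 4 (Quiet Streets): author_id=2 -> matches Wilson
  - book 5 (The Glass Key): author_id=3 -> matches Green
  - book 6 (River Crossing): author_id=NULL, no match -> dropped
  - book 7 (The Iron Gate): author_id=3 -> matches Green
  - book 8 (Midnight Sun): author_id=3 -> matches Green
  - book 9 (The Blue Door): author_id=3 -> matches Green
So 1 of 9 rows is dropped.

SQL:
SELECT a.title, b.name AS author
FROM books a
INNER JOIN authors b ON a.author_id = b.id

Result:
title           | author  
----------------+---------
Winter Gardens  | Wilson  
Northern Lights | Mitchell
Silent Waters   | Green   
Quiet Streets   | Wilson  
The Glass Key   | Green   
The Iron Gate   | Green   
Midnight Sun    | Green   
The Blue Door   | Green   


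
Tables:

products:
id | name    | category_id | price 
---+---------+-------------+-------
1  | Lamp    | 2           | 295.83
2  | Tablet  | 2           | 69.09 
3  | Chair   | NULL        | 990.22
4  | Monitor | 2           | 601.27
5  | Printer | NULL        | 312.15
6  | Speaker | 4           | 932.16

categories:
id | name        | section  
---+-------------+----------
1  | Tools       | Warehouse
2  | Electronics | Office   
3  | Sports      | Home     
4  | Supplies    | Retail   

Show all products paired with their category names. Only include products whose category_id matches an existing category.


INNER JOIN keeps only products rows whose category_id matches an id in categories. Walk through each product:
  - product 1 (Lamp): category_id=2 -> matches Electronics
  - product 2 (Tablet): category_id=2 -> matches Electronics
  - product 3 (Chair): category_id=NULL, no match -> dropped
  - product 4 (Monitor): category_id=2 -> matches Electronics
  - product 5 (Printer): category_id=NULL, no match -> dropped
  - product 6 (Speaker): category_id=4 -> matches Supplies
So 2 of 6 rows are dropped.

SQL:
SELECT a.name, b.name AS category
FROM products a
INNER JOIN categories b ON a.category_id = b.id

Result:
name    | category   
--------+------------
Lamp    | Electronics
Tablet  | Electronics
Monitor | Electronics
Speaker | Supplies   
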